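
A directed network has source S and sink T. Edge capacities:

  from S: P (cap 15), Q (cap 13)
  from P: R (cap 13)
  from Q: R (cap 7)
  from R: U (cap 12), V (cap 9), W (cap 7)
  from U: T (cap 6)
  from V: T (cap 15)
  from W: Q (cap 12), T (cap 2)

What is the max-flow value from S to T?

Augment S→P→R→U→T: bottleneck 6, flow now 6.
Augment S→P→R→V→T: bottleneck 7, flow now 13.
Augment S→Q→R→V→T: bottleneck 2, flow now 15.
Augment S→Q→R→W→T: bottleneck 2, flow now 17.
No augmenting path remains; maximum flow = 17.
In the residual graph, reachable from S: {S, P, Q, R, U, W}.
Min-cut edges: R→V (9), U→T (6), W→T (2); capacity 9 + 6 + 2 = 17.
This cut is saturated, so no flow can exceed 17.

17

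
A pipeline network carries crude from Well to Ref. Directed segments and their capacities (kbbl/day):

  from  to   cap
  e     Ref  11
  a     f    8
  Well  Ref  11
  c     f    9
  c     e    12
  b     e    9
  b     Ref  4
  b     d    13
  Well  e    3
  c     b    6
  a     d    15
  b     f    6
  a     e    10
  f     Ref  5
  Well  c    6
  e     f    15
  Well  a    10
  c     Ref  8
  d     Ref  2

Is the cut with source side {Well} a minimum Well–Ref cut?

Given cut capacity: 10 + 6 + 3 + 11 = 30.
Augment Well→Ref: bottleneck 11, flow now 11.
Augment Well→c→Ref: bottleneck 6, flow now 17.
Augment Well→e→Ref: bottleneck 3, flow now 20.
Augment Well→a→d→Ref: bottleneck 2, flow now 22.
Augment Well→a→e→Ref: bottleneck 8, flow now 30.
No augmenting path remains; maximum flow = 30.
Cut capacity 30 equals the max flow, so it is a minimum cut.

Yes — it is a minimum cut (capacity 30).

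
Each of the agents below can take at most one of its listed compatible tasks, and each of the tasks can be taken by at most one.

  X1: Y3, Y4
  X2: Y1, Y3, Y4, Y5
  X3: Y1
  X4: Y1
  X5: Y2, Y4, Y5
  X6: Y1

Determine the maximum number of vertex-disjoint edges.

Unit-capacity flow: source→left, listed edges, right→sink; max matching = max flow.
Augmenting path X1→Y3 (+1); matched 1.
Augmenting path X2→Y1 (+1); matched 2.
Augmenting path X5→Y2 (+1); matched 3.
Augmenting path X3→Y1→X2→Y4 (+1); matched 4.
No augmenting path remains; maximum matching = 4.
König certificate: {X1, X2, X5, Y1} is a vertex cover of size 4 (every listed pair touches it), so no matching can be larger.

4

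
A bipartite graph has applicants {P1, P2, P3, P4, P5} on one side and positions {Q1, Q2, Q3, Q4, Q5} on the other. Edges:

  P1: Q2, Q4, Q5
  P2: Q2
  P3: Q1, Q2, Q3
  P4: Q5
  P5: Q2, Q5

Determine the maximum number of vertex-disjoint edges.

Unit-capacity flow: source→left, listed edges, right→sink; max matching = max flow.
Augmenting path P1→Q2 (+1); matched 1.
Augmenting path P3→Q1 (+1); matched 2.
Augmenting path P4→Q5 (+1); matched 3.
Augmenting path P2→Q2→P1→Q4 (+1); matched 4.
No augmenting path remains; maximum matching = 4.
König certificate: {P1, P3, Q2, Q5} is a vertex cover of size 4 (every listed pair touches it), so no matching can be larger.

4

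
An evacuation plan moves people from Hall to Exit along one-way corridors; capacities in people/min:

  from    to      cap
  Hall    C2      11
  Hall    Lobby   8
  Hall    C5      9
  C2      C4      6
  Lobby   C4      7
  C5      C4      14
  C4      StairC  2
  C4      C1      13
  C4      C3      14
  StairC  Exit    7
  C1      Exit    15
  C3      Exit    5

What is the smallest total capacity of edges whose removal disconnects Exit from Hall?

20

Augment Hall→C2→C4→StairC→Exit: bottleneck 2, flow now 2.
Augment Hall→C2→C4→C1→Exit: bottleneck 4, flow now 6.
Augment Hall→Lobby→C4→C1→Exit: bottleneck 7, flow now 13.
Augment Hall→C5→C4→C1→Exit: bottleneck 2, flow now 15.
Augment Hall→C5→C4→C3→Exit: bottleneck 5, flow now 20.
No augmenting path remains; maximum flow = 20.
By max-flow min-cut, the minimum cut capacity equals the max flow.
In the residual graph, reachable from Hall: {Hall, C2, Lobby, C5, C4, C3}.
Min-cut edges: C4→StairC (2), C4→C1 (13), C3→Exit (5); capacity 2 + 13 + 5 = 20.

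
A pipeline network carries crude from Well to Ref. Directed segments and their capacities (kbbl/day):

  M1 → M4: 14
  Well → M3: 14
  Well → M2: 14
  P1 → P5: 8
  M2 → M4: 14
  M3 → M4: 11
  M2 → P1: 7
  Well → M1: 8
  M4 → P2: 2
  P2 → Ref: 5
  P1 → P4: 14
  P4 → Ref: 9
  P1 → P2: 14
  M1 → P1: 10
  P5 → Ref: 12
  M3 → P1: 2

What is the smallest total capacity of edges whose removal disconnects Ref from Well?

Augment Well→M3→P1→P4→Ref: bottleneck 2, flow now 2.
Augment Well→M3→M4→P2→Ref: bottleneck 2, flow now 4.
Augment Well→M2→P1→P4→Ref: bottleneck 7, flow now 11.
Augment Well→M1→P1→P2→Ref: bottleneck 3, flow now 14.
Augment Well→M1→P1→P5→Ref: bottleneck 5, flow now 19.
No augmenting path remains; maximum flow = 19.
By max-flow min-cut, the minimum cut capacity equals the max flow.
In the residual graph, reachable from Well: {Well, M3, M2, M4}.
Min-cut edges: Well→M1 (8), M3→P1 (2), M2→P1 (7), M4→P2 (2); capacity 8 + 2 + 7 + 2 = 19.

19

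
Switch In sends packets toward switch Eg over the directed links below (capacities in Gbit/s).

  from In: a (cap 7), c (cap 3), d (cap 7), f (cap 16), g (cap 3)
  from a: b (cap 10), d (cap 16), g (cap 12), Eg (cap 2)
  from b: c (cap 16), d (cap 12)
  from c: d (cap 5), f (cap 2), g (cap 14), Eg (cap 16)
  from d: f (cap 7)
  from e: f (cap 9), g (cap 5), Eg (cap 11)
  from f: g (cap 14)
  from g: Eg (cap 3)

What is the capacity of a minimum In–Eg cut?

13

Augment In→a→Eg: bottleneck 2, flow now 2.
Augment In→c→Eg: bottleneck 3, flow now 5.
Augment In→g→Eg: bottleneck 3, flow now 8.
Augment In→a→b→c→Eg: bottleneck 5, flow now 13.
No augmenting path remains; maximum flow = 13.
By max-flow min-cut, the minimum cut capacity equals the max flow.
In the residual graph, reachable from In: {In, d, f, g}.
Min-cut edges: In→a (7), In→c (3), g→Eg (3); capacity 7 + 3 + 3 = 13.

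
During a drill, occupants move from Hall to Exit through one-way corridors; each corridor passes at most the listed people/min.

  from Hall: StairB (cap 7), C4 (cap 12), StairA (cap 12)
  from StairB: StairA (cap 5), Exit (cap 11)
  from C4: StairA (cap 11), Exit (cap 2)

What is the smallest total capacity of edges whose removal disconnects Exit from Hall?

Augment Hall→StairB→Exit: bottleneck 7, flow now 7.
Augment Hall→C4→Exit: bottleneck 2, flow now 9.
No augmenting path remains; maximum flow = 9.
By max-flow min-cut, the minimum cut capacity equals the max flow.
In the residual graph, reachable from Hall: {Hall, C4, StairA}.
Min-cut edges: Hall→StairB (7), C4→Exit (2); capacity 7 + 2 = 9.

9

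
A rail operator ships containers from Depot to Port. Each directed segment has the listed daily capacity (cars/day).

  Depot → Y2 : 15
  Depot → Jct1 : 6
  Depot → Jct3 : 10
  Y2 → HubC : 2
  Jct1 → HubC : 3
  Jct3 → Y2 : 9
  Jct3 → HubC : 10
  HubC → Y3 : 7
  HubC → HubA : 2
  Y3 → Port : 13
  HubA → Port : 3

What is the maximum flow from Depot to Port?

Augment Depot→Y2→HubC→Y3→Port: bottleneck 2, flow now 2.
Augment Depot→Jct1→HubC→Y3→Port: bottleneck 3, flow now 5.
Augment Depot→Jct3→HubC→Y3→Port: bottleneck 2, flow now 7.
Augment Depot→Jct3→HubC→HubA→Port: bottleneck 2, flow now 9.
No augmenting path remains; maximum flow = 9.
In the residual graph, reachable from Depot: {Depot, Y2, Jct1, Jct3, HubC}.
Min-cut edges: HubC→Y3 (7), HubC→HubA (2); capacity 7 + 2 = 9.
This cut is saturated, so no flow can exceed 9.

9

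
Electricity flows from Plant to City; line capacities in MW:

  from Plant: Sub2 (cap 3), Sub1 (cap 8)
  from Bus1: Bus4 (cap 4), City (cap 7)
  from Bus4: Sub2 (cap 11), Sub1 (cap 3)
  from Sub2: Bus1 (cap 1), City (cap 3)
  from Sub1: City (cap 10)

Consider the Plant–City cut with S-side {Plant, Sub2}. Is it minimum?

Given cut capacity: 8 + 1 + 3 = 12.
Augment Plant→Sub2→City: bottleneck 3, flow now 3.
Augment Plant→Sub1→City: bottleneck 8, flow now 11.
No augmenting path remains; maximum flow = 11.
In the residual graph, reachable from Plant: {Plant}.
Min-cut edges: Plant→Sub2 (3), Plant→Sub1 (8); capacity 3 + 8 = 11.
Cut capacity 12 exceeds the max flow 11, so it is not minimum.

No — its capacity is 12, but the minimum cut has capacity 11.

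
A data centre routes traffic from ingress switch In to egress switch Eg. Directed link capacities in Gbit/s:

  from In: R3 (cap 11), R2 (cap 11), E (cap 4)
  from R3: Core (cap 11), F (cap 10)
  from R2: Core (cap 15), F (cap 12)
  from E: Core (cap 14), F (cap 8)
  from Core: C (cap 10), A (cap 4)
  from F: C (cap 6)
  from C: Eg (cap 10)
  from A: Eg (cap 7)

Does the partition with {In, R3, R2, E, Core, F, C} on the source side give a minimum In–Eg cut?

Given cut capacity: 4 + 10 = 14.
Augment In→R3→Core→C→Eg: bottleneck 10, flow now 10.
Augment In→R3→Core→A→Eg: bottleneck 1, flow now 11.
Augment In→R2→Core→A→Eg: bottleneck 3, flow now 14.
No augmenting path remains; maximum flow = 14.
Cut capacity 14 equals the max flow, so it is a minimum cut.

Yes — it is a minimum cut (capacity 14).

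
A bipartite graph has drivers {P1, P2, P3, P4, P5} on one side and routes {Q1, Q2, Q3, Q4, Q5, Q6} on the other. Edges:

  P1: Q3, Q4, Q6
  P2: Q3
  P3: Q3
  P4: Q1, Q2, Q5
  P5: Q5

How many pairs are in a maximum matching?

Unit-capacity flow: source→left, listed edges, right→sink; max matching = max flow.
Augmenting path P1→Q3 (+1); matched 1.
Augmenting path P4→Q1 (+1); matched 2.
Augmenting path P5→Q5 (+1); matched 3.
Augmenting path P2→Q3→P1→Q4 (+1); matched 4.
No augmenting path remains; maximum matching = 4.
König certificate: {P1, P4, P5, Q3} is a vertex cover of size 4 (every listed pair touches it), so no matching can be larger.

4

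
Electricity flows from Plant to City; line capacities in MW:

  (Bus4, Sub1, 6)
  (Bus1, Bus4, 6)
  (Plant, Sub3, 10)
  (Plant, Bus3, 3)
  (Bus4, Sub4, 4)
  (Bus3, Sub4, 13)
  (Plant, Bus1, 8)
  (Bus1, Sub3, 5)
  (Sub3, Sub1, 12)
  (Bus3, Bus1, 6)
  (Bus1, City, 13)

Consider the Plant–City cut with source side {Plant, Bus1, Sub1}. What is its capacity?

Edges leaving {Plant, Bus1, Sub1}: Plant→Bus3 (3), Plant→Sub3 (10), Bus1→Sub3 (5), Bus1→Bus4 (6), Bus1→City (13).
Cut capacity = 3 + 10 + 5 + 6 + 13 = 37.

37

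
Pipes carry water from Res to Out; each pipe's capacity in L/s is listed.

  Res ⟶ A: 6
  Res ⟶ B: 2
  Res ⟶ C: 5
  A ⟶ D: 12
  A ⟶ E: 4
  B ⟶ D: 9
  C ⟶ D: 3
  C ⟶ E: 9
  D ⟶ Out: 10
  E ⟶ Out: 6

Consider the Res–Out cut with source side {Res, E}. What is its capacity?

Edges leaving {Res, E}: Res→A (6), Res→B (2), Res→C (5), E→Out (6).
Cut capacity = 6 + 2 + 5 + 6 = 19.

19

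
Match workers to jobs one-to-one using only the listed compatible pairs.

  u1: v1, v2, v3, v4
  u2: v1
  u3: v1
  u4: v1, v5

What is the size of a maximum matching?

3

Unit-capacity flow: source→left, listed edges, right→sink; max matching = max flow.
Augmenting path u1→v1 (+1); matched 1.
Augmenting path u4→v5 (+1); matched 2.
Augmenting path u2→v1→u1→v2 (+1); matched 3.
No augmenting path remains; maximum matching = 3.
König certificate: {u1, u4, v1} is a vertex cover of size 3 (every listed pair touches it), so no matching can be larger.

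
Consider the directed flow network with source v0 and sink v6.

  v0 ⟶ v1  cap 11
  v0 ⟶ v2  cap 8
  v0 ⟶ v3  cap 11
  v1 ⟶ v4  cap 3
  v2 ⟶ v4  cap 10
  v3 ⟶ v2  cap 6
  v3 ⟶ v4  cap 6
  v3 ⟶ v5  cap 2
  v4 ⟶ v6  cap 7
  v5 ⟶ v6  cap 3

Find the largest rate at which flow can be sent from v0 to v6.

9

Augment v0→v1→v4→v6: bottleneck 3, flow now 3.
Augment v0→v2→v4→v6: bottleneck 4, flow now 7.
Augment v0→v3→v5→v6: bottleneck 2, flow now 9.
No augmenting path remains; maximum flow = 9.
In the residual graph, reachable from v0: {v0, v1, v2, v3, v4}.
Min-cut edges: v3→v5 (2), v4→v6 (7); capacity 2 + 7 = 9.
This cut is saturated, so no flow can exceed 9.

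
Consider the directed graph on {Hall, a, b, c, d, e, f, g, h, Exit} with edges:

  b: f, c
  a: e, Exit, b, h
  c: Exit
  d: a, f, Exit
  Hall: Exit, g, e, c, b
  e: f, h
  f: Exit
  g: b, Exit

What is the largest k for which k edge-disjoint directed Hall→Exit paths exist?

4

Assign every edge capacity 1; by Menger, the answer equals the max flow.
Path Hall→Exit (+1); total 1.
Path Hall→c→Exit (+1); total 2.
Path Hall→g→Exit (+1); total 3.
Path Hall→b→f→Exit (+1); total 4.
No residual Hall→Exit path; max flow = 4.
Certifying cut of size 4: {Hall→Exit, Hall→g, c→Exit, f→Exit}.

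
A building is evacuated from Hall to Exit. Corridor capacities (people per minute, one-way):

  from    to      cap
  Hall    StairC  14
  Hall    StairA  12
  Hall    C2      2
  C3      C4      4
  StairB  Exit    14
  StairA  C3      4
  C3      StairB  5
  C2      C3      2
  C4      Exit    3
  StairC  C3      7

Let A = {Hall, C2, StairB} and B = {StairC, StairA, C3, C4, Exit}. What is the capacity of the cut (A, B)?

42

Edges leaving {Hall, C2, StairB}: Hall→StairC (14), Hall→StairA (12), C2→C3 (2), StairB→Exit (14).
Cut capacity = 14 + 12 + 2 + 14 = 42.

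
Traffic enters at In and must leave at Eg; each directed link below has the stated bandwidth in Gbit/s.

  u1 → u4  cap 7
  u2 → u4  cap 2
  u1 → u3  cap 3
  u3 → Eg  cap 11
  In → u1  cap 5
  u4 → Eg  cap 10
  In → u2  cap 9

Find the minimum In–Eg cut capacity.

7

Augment In→u1→u3→Eg: bottleneck 3, flow now 3.
Augment In→u1→u4→Eg: bottleneck 2, flow now 5.
Augment In→u2→u4→Eg: bottleneck 2, flow now 7.
No augmenting path remains; maximum flow = 7.
By max-flow min-cut, the minimum cut capacity equals the max flow.
In the residual graph, reachable from In: {In, u2}.
Min-cut edges: In→u1 (5), u2→u4 (2); capacity 5 + 2 = 7.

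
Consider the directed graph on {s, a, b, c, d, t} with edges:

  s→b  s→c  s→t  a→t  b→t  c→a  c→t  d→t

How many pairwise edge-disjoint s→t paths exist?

3

Assign every edge capacity 1; by Menger, the answer equals the max flow.
Path s→t (+1); total 1.
Path s→b→t (+1); total 2.
Path s→c→t (+1); total 3.
No residual s→t path; max flow = 3.
Certifying cut of size 3: {s→b, s→c, s→t}.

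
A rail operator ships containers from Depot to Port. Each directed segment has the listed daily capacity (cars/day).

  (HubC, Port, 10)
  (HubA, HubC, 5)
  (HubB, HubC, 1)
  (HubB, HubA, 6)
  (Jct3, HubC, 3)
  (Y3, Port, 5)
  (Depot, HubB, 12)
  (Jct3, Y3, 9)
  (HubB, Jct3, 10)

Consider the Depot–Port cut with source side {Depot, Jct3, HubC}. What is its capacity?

Edges leaving {Depot, Jct3, HubC}: Depot→HubB (12), Jct3→Y3 (9), HubC→Port (10).
Cut capacity = 12 + 9 + 10 = 31.

31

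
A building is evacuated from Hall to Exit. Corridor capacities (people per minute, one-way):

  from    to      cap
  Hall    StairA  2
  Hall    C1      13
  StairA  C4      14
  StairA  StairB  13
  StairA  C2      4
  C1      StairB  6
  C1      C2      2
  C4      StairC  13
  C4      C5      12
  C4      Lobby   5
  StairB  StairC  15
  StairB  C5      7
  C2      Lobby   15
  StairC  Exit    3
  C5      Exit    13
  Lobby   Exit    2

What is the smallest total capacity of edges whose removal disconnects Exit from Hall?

10

Augment Hall→StairA→C4→StairC→Exit: bottleneck 2, flow now 2.
Augment Hall→C1→StairB→StairC→Exit: bottleneck 1, flow now 3.
Augment Hall→C1→StairB→C5→Exit: bottleneck 5, flow now 8.
Augment Hall→C1→C2→Lobby→Exit: bottleneck 2, flow now 10.
No augmenting path remains; maximum flow = 10.
By max-flow min-cut, the minimum cut capacity equals the max flow.
In the residual graph, reachable from Hall: {Hall, C1}.
Min-cut edges: Hall→StairA (2), C1→StairB (6), C1→C2 (2); capacity 2 + 6 + 2 = 10.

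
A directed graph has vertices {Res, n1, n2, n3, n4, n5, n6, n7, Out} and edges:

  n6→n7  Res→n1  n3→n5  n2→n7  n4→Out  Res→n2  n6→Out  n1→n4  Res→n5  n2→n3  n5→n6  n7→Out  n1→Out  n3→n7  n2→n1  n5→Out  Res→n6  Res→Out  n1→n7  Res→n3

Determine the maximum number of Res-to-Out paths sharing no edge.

6

Assign every edge capacity 1; by Menger, the answer equals the max flow.
Augment Res→Out (+1); total 1.
Augment Res→n1→Out (+1); total 2.
Augment Res→n5→Out (+1); total 3.
Augment Res→n6→Out (+1); total 4.
Augment Res→n2→n7→Out (+1); total 5.
Augment Res→n3→n7→n2→n1→n4→Out (+1); total 6. (traverses n2→n7 backwards in the residual graph, cancelling flow on it)
After the cancellation the 6 edge-disjoint paths are: Res→n1→n4→Out; Res→n2→n1→Out; Res→n3→n7→Out; Res→n5→Out; Res→n6→Out; Res→Out.
No residual Res→Out path; max flow = 6.
Certifying cut of size 6: {Res→Out, Res→n1, Res→n2, Res→n3, Res→n5, Res→n6}.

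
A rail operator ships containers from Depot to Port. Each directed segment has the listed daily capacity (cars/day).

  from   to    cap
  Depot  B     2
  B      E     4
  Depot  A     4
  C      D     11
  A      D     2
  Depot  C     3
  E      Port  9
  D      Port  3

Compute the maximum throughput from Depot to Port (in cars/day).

5

Augment Depot→A→D→Port: bottleneck 2, flow now 2.
Augment Depot→B→E→Port: bottleneck 2, flow now 4.
Augment Depot→C→D→Port: bottleneck 1, flow now 5.
No augmenting path remains; maximum flow = 5.
In the residual graph, reachable from Depot: {Depot, A, C, D}.
Min-cut edges: Depot→B (2), D→Port (3); capacity 2 + 3 = 5.
This cut is saturated, so no flow can exceed 5.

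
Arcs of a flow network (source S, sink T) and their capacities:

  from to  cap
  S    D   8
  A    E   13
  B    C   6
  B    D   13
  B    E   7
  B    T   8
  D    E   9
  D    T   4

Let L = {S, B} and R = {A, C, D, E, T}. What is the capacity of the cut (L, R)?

Edges leaving {S, B}: S→D (8), B→C (6), B→D (13), B→E (7), B→T (8).
Cut capacity = 8 + 6 + 13 + 7 + 8 = 42.

42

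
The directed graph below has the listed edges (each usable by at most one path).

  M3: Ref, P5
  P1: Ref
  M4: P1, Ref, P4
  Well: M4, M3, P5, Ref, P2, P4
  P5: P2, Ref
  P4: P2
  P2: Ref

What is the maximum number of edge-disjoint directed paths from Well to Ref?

5

Assign every edge capacity 1; by Menger, the answer equals the max flow.
Path Well→Ref (+1); total 1.
Path Well→M4→Ref (+1); total 2.
Path Well→M3→Ref (+1); total 3.
Path Well→P5→Ref (+1); total 4.
Path Well→P2→Ref (+1); total 5.
No residual Well→Ref path; max flow = 5.
Certifying cut of size 5: {P2→Ref, Well→M3, Well→M4, Well→P5, Well→Ref}.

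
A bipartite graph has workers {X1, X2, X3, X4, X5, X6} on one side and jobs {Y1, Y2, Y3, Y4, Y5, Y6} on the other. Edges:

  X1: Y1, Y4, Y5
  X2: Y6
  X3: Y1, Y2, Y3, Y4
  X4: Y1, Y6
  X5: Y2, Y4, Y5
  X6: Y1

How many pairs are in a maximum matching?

5

Unit-capacity flow: source→left, listed edges, right→sink; max matching = max flow.
Augmenting path X1→Y1 (+1); matched 1.
Augmenting path X2→Y6 (+1); matched 2.
Augmenting path X3→Y2 (+1); matched 3.
Augmenting path X5→Y4 (+1); matched 4.
Augmenting path X4→Y1→X1→Y5 (+1); matched 5.
No augmenting path remains; maximum matching = 5.
König certificate: {X1, X3, X5, Y1, Y6} is a vertex cover of size 5 (every listed pair touches it), so no matching can be larger.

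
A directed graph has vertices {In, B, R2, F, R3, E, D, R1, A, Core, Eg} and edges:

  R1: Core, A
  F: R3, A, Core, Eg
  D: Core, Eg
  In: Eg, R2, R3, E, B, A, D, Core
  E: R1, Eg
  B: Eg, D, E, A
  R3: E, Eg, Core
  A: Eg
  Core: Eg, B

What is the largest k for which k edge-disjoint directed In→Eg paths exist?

7

Assign every edge capacity 1; by Menger, the answer equals the max flow.
Path In→Eg (+1); total 1.
Path In→B→Eg (+1); total 2.
Path In→R3→Eg (+1); total 3.
Path In→E→Eg (+1); total 4.
Path In→D→Eg (+1); total 5.
Path In→A→Eg (+1); total 6.
Path In→Core→Eg (+1); total 7.
No residual In→Eg path; max flow = 7.
Certifying cut of size 7: {In→A, In→B, In→Core, In→D, In→E, In→Eg, In→R3}.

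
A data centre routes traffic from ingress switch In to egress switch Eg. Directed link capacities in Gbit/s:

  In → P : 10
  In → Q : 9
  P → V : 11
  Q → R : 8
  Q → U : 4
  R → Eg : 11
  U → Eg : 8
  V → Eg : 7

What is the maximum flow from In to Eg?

Augment In→P→V→Eg: bottleneck 7, flow now 7.
Augment In→Q→R→Eg: bottleneck 8, flow now 15.
Augment In→Q→U→Eg: bottleneck 1, flow now 16.
No augmenting path remains; maximum flow = 16.
In the residual graph, reachable from In: {In, P, V}.
Min-cut edges: In→Q (9), V→Eg (7); capacity 9 + 7 = 16.
This cut is saturated, so no flow can exceed 16.

16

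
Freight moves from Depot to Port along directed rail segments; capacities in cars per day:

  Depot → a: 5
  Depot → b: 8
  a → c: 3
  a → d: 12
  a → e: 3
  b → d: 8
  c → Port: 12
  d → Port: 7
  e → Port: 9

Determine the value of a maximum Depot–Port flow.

12

Augment Depot→a→c→Port: bottleneck 3, flow now 3.
Augment Depot→a→d→Port: bottleneck 2, flow now 5.
Augment Depot→b→d→Port: bottleneck 5, flow now 10.
Augment Depot→b→d→a→e→Port: bottleneck 2, flow now 12. (uses reverse residual edge)
No augmenting path remains; maximum flow = 12.
In the residual graph, reachable from Depot: {Depot, b, d}.
Min-cut edges: Depot→a (5), d→Port (7); capacity 5 + 7 = 12.
This cut is saturated, so no flow can exceed 12.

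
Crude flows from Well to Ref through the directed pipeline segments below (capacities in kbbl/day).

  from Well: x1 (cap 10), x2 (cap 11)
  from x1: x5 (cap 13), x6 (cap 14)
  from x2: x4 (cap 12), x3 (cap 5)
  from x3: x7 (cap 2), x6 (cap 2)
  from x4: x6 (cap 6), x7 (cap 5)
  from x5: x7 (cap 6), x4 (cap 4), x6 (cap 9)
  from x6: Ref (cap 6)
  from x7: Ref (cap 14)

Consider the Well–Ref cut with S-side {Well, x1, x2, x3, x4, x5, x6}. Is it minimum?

Yes — it is a minimum cut (capacity 19).

Given cut capacity: 2 + 5 + 6 + 6 = 19.
Augment Well→x1→x6→Ref: bottleneck 6, flow now 6.
Augment Well→x1→x5→x7→Ref: bottleneck 4, flow now 10.
Augment Well→x2→x3→x7→Ref: bottleneck 2, flow now 12.
Augment Well→x2→x4→x7→Ref: bottleneck 5, flow now 17.
Augment Well→x2→x3→x6→x1→x5→x7→Ref: bottleneck 2, flow now 19. (uses reverse residual edge)
No augmenting path remains; maximum flow = 19.
Cut capacity 19 equals the max flow, so it is a minimum cut.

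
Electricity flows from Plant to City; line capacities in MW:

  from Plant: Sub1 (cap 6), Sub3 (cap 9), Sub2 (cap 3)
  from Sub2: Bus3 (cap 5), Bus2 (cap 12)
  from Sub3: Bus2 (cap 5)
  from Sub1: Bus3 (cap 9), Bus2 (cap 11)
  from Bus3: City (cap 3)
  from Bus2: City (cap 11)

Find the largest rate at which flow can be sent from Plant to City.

14

Augment Plant→Sub2→Bus3→City: bottleneck 3, flow now 3.
Augment Plant→Sub3→Bus2→City: bottleneck 5, flow now 8.
Augment Plant→Sub1→Bus2→City: bottleneck 6, flow now 14.
No augmenting path remains; maximum flow = 14.
In the residual graph, reachable from Plant: {Plant, Sub3}.
Min-cut edges: Plant→Sub2 (3), Plant→Sub1 (6), Sub3→Bus2 (5); capacity 3 + 6 + 5 = 14.
This cut is saturated, so no flow can exceed 14.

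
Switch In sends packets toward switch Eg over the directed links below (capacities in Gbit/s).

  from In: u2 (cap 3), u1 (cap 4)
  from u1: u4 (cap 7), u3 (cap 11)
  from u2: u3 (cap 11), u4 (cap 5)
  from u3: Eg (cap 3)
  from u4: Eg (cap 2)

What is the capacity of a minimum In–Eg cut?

Augment In→u1→u3→Eg: bottleneck 3, flow now 3.
Augment In→u1→u4→Eg: bottleneck 1, flow now 4.
Augment In→u2→u4→Eg: bottleneck 1, flow now 5.
No augmenting path remains; maximum flow = 5.
By max-flow min-cut, the minimum cut capacity equals the max flow.
In the residual graph, reachable from In: {In, u1, u2, u3, u4}.
Min-cut edges: u3→Eg (3), u4→Eg (2); capacity 3 + 2 = 5.

5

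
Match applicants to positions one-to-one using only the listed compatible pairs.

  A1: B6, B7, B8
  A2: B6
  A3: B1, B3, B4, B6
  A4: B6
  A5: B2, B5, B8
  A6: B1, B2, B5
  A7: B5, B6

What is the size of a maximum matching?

Unit-capacity flow: source→left, listed edges, right→sink; max matching = max flow.
Augmenting path A1→B6 (+1); matched 1.
Augmenting path A3→B1 (+1); matched 2.
Augmenting path A5→B2 (+1); matched 3.
Augmenting path A6→B5 (+1); matched 4.
Augmenting path A2→B6→A1→B7 (+1); matched 5.
Augmenting path A7→B5→A6→B1→A3→B3 (+1); matched 6.
No augmenting path remains; maximum matching = 6.
König certificate: {A1, A3, A5, A6, A7, B6} is a vertex cover of size 6 (every listed pair touches it), so no matching can be larger.

6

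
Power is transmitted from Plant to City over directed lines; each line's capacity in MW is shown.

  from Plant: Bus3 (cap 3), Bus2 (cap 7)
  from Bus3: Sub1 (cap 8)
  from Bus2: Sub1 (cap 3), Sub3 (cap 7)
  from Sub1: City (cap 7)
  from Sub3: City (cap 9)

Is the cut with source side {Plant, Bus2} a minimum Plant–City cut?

Given cut capacity: 3 + 3 + 7 = 13.
Augment Plant→Bus3→Sub1→City: bottleneck 3, flow now 3.
Augment Plant→Bus2→Sub1→City: bottleneck 3, flow now 6.
Augment Plant→Bus2→Sub3→City: bottleneck 4, flow now 10.
No augmenting path remains; maximum flow = 10.
In the residual graph, reachable from Plant: {Plant}.
Min-cut edges: Plant→Bus3 (3), Plant→Bus2 (7); capacity 3 + 7 = 10.
Cut capacity 13 exceeds the max flow 10, so it is not minimum.

No — its capacity is 13, but the minimum cut has capacity 10.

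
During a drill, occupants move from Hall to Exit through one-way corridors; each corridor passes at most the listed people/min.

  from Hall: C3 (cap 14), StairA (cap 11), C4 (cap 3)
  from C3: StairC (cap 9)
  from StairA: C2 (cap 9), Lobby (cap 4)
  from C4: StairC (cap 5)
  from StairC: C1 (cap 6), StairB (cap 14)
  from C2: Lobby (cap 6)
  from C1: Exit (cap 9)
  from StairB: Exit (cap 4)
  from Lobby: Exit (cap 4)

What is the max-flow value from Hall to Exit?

14

Augment Hall→StairA→Lobby→Exit: bottleneck 4, flow now 4.
Augment Hall→C3→StairC→C1→Exit: bottleneck 6, flow now 10.
Augment Hall→C3→StairC→StairB→Exit: bottleneck 3, flow now 13.
Augment Hall→C4→StairC→StairB→Exit: bottleneck 1, flow now 14.
No augmenting path remains; maximum flow = 14.
In the residual graph, reachable from Hall: {Hall, C3, StairA, C4, StairC, C2, StairB, Lobby}.
Min-cut edges: StairC→C1 (6), StairB→Exit (4), Lobby→Exit (4); capacity 6 + 4 + 4 = 14.
This cut is saturated, so no flow can exceed 14.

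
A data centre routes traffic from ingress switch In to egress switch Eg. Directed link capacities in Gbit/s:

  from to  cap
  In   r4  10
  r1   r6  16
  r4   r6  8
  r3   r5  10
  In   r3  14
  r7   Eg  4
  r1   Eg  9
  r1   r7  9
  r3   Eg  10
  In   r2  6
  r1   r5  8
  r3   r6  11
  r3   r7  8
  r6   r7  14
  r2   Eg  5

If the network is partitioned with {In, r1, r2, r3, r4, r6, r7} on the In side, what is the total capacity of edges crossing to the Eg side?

Edges leaving {In, r1, r2, r3, r4, r6, r7}: r1→r5 (8), r1→Eg (9), r2→Eg (5), r3→r5 (10), r3→Eg (10), r7→Eg (4).
Cut capacity = 8 + 9 + 5 + 10 + 10 + 4 = 46.

46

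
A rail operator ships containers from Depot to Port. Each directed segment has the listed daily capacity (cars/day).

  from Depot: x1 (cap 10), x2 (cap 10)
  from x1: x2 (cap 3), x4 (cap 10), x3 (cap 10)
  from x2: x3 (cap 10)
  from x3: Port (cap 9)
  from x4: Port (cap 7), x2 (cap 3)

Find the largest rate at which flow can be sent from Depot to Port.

Augment Depot→x1→x3→Port: bottleneck 9, flow now 9.
Augment Depot→x1→x4→Port: bottleneck 1, flow now 10.
Augment Depot→x2→x3→x1→x4→Port: bottleneck 6, flow now 16. (uses reverse residual edge)
No augmenting path remains; maximum flow = 16.
In the residual graph, reachable from Depot: {Depot, x1, x2, x3, x4}.
Min-cut edges: x3→Port (9), x4→Port (7); capacity 9 + 7 = 16.
This cut is saturated, so no flow can exceed 16.

16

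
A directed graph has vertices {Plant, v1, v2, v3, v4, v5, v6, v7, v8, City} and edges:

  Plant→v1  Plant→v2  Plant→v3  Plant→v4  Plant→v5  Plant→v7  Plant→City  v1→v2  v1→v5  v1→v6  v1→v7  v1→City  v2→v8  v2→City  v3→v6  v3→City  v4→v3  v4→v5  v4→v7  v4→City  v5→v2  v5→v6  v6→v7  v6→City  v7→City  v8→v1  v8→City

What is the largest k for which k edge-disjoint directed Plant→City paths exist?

7

Assign every edge capacity 1; by Menger, the answer equals the max flow.
Path Plant→City (+1); total 1.
Path Plant→v1→City (+1); total 2.
Path Plant→v2→City (+1); total 3.
Path Plant→v3→City (+1); total 4.
Path Plant→v4→City (+1); total 5.
Path Plant→v7→City (+1); total 6.
Path Plant→v5→v6→City (+1); total 7.
No residual Plant→City path; max flow = 7.
Certifying cut of size 7: {Plant→City, Plant→v1, Plant→v2, Plant→v3, Plant→v4, Plant→v5, Plant→v7}.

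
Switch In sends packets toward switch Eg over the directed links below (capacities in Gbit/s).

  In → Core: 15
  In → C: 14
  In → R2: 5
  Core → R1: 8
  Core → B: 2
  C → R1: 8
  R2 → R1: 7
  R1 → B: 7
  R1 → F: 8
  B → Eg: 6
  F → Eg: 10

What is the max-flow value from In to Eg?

Augment In→Core→B→Eg: bottleneck 2, flow now 2.
Augment In→Core→R1→B→Eg: bottleneck 4, flow now 6.
Augment In→Core→R1→F→Eg: bottleneck 4, flow now 10.
Augment In→C→R1→F→Eg: bottleneck 4, flow now 14.
No augmenting path remains; maximum flow = 14.
In the residual graph, reachable from In: {In, Core, C, R2, R1, B}.
Min-cut edges: R1→F (8), B→Eg (6); capacity 8 + 6 = 14.
This cut is saturated, so no flow can exceed 14.

14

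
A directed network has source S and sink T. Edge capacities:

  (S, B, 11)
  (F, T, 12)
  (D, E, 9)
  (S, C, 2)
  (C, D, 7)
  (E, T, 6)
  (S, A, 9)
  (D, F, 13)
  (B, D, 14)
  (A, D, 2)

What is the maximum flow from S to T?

15

Augment S→A→D→E→T: bottleneck 2, flow now 2.
Augment S→B→D→E→T: bottleneck 4, flow now 6.
Augment S→B→D→F→T: bottleneck 7, flow now 13.
Augment S→C→D→F→T: bottleneck 2, flow now 15.
No augmenting path remains; maximum flow = 15.
In the residual graph, reachable from S: {S, A}.
Min-cut edges: S→B (11), S→C (2), A→D (2); capacity 11 + 2 + 2 = 15.
This cut is saturated, so no flow can exceed 15.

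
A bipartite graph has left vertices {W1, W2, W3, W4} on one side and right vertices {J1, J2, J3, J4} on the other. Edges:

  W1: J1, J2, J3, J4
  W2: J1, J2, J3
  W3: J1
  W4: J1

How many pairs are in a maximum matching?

Unit-capacity flow: source→left, listed edges, right→sink; max matching = max flow.
Augmenting path W1→J1 (+1); matched 1.
Augmenting path W2→J2 (+1); matched 2.
Augmenting path W3→J1→W1→J3 (+1); matched 3.
No augmenting path remains; maximum matching = 3.
König certificate: {W1, W2, J1} is a vertex cover of size 3 (every listed pair touches it), so no matching can be larger.

3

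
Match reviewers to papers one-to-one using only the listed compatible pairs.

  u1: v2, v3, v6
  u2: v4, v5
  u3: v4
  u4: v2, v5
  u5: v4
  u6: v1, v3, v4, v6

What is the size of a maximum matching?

5

Unit-capacity flow: source→left, listed edges, right→sink; max matching = max flow.
Augmenting path u1→v2 (+1); matched 1.
Augmenting path u2→v4 (+1); matched 2.
Augmenting path u4→v5 (+1); matched 3.
Augmenting path u6→v1 (+1); matched 4.
Augmenting path u3→v4→u2→v5→u4→v2→u1→v3 (+1); matched 5.
No augmenting path remains; maximum matching = 5.
König certificate: {u1, u2, u4, u6, v4} is a vertex cover of size 5 (every listed pair touches it), so no matching can be larger.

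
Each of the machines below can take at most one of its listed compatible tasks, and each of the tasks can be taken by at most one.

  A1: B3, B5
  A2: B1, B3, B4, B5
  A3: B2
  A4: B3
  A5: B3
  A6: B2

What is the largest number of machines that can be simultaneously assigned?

4

Unit-capacity flow: source→left, listed edges, right→sink; max matching = max flow.
Augmenting path A1→B3 (+1); matched 1.
Augmenting path A2→B1 (+1); matched 2.
Augmenting path A3→B2 (+1); matched 3.
Augmenting path A4→B3→A1→B5 (+1); matched 4.
No augmenting path remains; maximum matching = 4.
König certificate: {A1, A2, B2, B3} is a vertex cover of size 4 (every listed pair touches it), so no matching can be larger.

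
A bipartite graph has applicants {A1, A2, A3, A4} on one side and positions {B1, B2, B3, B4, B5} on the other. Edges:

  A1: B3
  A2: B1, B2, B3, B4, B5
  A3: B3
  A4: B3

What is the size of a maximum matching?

2

Unit-capacity flow: source→left, listed edges, right→sink; max matching = max flow.
Augmenting path A1→B3 (+1); matched 1.
Augmenting path A2→B1 (+1); matched 2.
No augmenting path remains; maximum matching = 2.
König certificate: {A2, B3} is a vertex cover of size 2 (every listed pair touches it), so no matching can be larger.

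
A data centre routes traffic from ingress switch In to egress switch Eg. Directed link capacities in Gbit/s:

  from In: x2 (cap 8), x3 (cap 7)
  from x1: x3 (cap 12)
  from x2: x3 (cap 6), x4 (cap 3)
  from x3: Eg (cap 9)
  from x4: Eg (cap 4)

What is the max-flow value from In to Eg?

Augment In→x3→Eg: bottleneck 7, flow now 7.
Augment In→x2→x3→Eg: bottleneck 2, flow now 9.
Augment In→x2→x4→Eg: bottleneck 3, flow now 12.
No augmenting path remains; maximum flow = 12.
In the residual graph, reachable from In: {In, x2, x3}.
Min-cut edges: x2→x4 (3), x3→Eg (9); capacity 3 + 9 = 12.
This cut is saturated, so no flow can exceed 12.

12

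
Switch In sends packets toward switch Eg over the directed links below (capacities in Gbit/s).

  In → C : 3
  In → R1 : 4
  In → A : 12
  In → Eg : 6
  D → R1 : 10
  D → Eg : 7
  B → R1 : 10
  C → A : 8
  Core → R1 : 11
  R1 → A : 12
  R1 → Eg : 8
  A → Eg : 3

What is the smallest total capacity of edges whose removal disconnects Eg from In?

13

Augment In→Eg: bottleneck 6, flow now 6.
Augment In→R1→Eg: bottleneck 4, flow now 10.
Augment In→A→Eg: bottleneck 3, flow now 13.
No augmenting path remains; maximum flow = 13.
By max-flow min-cut, the minimum cut capacity equals the max flow.
In the residual graph, reachable from In: {In, C, A}.
Min-cut edges: In→R1 (4), In→Eg (6), A→Eg (3); capacity 4 + 6 + 3 = 13.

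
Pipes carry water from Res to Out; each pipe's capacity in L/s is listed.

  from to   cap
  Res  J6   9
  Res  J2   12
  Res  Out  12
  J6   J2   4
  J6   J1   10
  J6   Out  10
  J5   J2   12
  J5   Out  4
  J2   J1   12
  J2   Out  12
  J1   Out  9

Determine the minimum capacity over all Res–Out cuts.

33

Augment Res→Out: bottleneck 12, flow now 12.
Augment Res→J6→Out: bottleneck 9, flow now 21.
Augment Res→J2→Out: bottleneck 12, flow now 33.
No augmenting path remains; maximum flow = 33.
By max-flow min-cut, the minimum cut capacity equals the max flow.
In the residual graph, reachable from Res: {Res}.
Min-cut edges: Res→J6 (9), Res→J2 (12), Res→Out (12); capacity 9 + 12 + 12 = 33.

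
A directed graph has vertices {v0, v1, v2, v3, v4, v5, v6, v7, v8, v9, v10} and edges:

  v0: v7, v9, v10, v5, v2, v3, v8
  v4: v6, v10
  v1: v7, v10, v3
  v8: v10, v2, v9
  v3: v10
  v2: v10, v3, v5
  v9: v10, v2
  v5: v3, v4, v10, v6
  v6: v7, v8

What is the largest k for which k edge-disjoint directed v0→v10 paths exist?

6

Assign every edge capacity 1; by Menger, the answer equals the max flow.
Path v0→v10 (+1); total 1.
Path v0→v2→v10 (+1); total 2.
Path v0→v3→v10 (+1); total 3.
Path v0→v5→v10 (+1); total 4.
Path v0→v8→v10 (+1); total 5.
Path v0→v9→v10 (+1); total 6.
No residual v0→v10 path; max flow = 6.
Certifying cut of size 6: {v0→v10, v0→v2, v0→v3, v0→v5, v0→v8, v0→v9}.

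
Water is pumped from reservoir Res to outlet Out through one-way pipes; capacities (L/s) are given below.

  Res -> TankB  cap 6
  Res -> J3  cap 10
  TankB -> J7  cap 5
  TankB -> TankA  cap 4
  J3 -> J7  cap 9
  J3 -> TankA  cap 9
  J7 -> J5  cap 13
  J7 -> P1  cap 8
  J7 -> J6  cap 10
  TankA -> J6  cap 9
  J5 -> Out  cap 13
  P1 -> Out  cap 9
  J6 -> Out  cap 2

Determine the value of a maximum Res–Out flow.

16

Augment Res→TankB→J7→J5→Out: bottleneck 5, flow now 5.
Augment Res→TankB→TankA→J6→Out: bottleneck 1, flow now 6.
Augment Res→J3→J7→J5→Out: bottleneck 8, flow now 14.
Augment Res→J3→J7→P1→Out: bottleneck 1, flow now 15.
Augment Res→J3→TankA→J6→Out: bottleneck 1, flow now 16.
No augmenting path remains; maximum flow = 16.
In the residual graph, reachable from Res: {Res}.
Min-cut edges: Res→TankB (6), Res→J3 (10); capacity 6 + 10 = 16.
This cut is saturated, so no flow can exceed 16.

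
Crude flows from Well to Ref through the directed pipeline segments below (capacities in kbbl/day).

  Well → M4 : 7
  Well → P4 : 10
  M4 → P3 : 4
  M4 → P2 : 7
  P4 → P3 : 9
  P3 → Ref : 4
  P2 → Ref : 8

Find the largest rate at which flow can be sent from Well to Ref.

Augment Well→M4→P3→Ref: bottleneck 4, flow now 4.
Augment Well→M4→P2→Ref: bottleneck 3, flow now 7.
Augment Well→P4→P3→M4→P2→Ref: bottleneck 4, flow now 11. (uses reverse residual edge)
No augmenting path remains; maximum flow = 11.
In the residual graph, reachable from Well: {Well, P4, P3}.
Min-cut edges: Well→M4 (7), P3→Ref (4); capacity 7 + 4 = 11.
This cut is saturated, so no flow can exceed 11.

11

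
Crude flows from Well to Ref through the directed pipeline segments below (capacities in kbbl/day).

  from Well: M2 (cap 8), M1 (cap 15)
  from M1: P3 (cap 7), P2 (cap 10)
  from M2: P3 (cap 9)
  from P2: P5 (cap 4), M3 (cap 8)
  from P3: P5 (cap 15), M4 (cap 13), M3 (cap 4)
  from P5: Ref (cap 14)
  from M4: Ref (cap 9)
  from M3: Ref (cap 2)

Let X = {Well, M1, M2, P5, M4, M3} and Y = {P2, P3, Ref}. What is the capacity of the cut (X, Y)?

51

Edges leaving {Well, M1, M2, P5, M4, M3}: M1→P2 (10), M1→P3 (7), M2→P3 (9), P5→Ref (14), M4→Ref (9), M3→Ref (2).
Cut capacity = 10 + 7 + 9 + 14 + 9 + 2 = 51.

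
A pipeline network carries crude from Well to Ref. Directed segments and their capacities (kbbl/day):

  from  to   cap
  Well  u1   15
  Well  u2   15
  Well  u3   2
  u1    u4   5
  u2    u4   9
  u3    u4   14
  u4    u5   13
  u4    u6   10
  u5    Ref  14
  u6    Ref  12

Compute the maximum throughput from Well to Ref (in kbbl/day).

16

Augment Well→u1→u4→u5→Ref: bottleneck 5, flow now 5.
Augment Well→u2→u4→u5→Ref: bottleneck 8, flow now 13.
Augment Well→u2→u4→u6→Ref: bottleneck 1, flow now 14.
Augment Well→u3→u4→u6→Ref: bottleneck 2, flow now 16.
No augmenting path remains; maximum flow = 16.
In the residual graph, reachable from Well: {Well, u1, u2}.
Min-cut edges: Well→u3 (2), u1→u4 (5), u2→u4 (9); capacity 2 + 5 + 9 = 16.
This cut is saturated, so no flow can exceed 16.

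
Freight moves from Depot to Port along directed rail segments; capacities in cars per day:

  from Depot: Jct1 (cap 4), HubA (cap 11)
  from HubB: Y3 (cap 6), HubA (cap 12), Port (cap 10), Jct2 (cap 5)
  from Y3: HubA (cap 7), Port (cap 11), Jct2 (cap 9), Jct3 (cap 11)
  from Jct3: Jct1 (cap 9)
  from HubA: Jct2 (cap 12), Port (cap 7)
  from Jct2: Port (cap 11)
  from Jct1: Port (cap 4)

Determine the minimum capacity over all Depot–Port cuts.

Augment Depot→HubA→Port: bottleneck 7, flow now 7.
Augment Depot→Jct1→Port: bottleneck 4, flow now 11.
Augment Depot→HubA→Jct2→Port: bottleneck 4, flow now 15.
No augmenting path remains; maximum flow = 15.
By max-flow min-cut, the minimum cut capacity equals the max flow.
In the residual graph, reachable from Depot: {Depot}.
Min-cut edges: Depot→HubA (11), Depot→Jct1 (4); capacity 11 + 4 = 15.

15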